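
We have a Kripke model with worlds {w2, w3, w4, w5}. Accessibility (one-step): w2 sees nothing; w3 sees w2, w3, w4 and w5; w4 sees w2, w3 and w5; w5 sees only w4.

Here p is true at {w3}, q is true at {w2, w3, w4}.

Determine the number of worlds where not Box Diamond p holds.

w2: Box Diamond p is T. ✗
w3: Box Diamond p is F. ✓
w4: Box Diamond p is F. ✓
w5: Box Diamond p is T. ✗
Satisfying worlds: {w3, w4}.

2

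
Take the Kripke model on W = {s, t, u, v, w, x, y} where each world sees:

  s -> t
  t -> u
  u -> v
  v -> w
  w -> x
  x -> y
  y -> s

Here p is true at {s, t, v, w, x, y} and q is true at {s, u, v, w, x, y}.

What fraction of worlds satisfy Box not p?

s: successors {t}; not p there: t:F. ✗
t: successors {u}; not p there: u:T. ✓
u: successors {v}; not p there: v:F. ✗
v: successors {w}; not p there: w:F. ✗
w: successors {x}; not p there: x:F. ✗
x: successors {y}; not p there: y:F. ✗
y: successors {s}; not p there: s:F. ✗
That's 1 of 7 worlds, so 1/7.

1/7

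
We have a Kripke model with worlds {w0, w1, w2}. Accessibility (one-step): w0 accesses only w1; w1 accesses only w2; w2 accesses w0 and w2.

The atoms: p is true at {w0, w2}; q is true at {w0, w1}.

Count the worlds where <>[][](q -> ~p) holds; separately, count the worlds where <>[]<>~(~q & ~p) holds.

1 and 3

For <>[][](q -> ~p):
w0: successors {w1}; [][](q -> ~p) there: w1:F. ✗
w1: successors {w2}; [][](q -> ~p) there: w2:F. ✗
w2: successors {w0, w2}; [][](q -> ~p) there: w0:T, w2:F. ✓
— 1 world.
For <>[]<>~(~q & ~p):
w0: successors {w1}; []<>~(~q & ~p) there: w1:T. ✓
w1: successors {w2}; []<>~(~q & ~p) there: w2:T. ✓
w2: successors {w0, w2}; []<>~(~q & ~p) there: w0:T, w2:T. ✓
— 3 worlds.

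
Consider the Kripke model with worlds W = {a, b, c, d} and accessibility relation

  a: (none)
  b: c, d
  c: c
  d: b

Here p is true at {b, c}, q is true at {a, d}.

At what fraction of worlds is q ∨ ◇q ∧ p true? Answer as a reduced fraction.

a: q is T, ◇q ∧ p is F. ✓
b: q is F, ◇q ∧ p is T. ✓
c: q is F, ◇q ∧ p is F. ✗
d: q is T, ◇q ∧ p is F. ✓
That's 3 of 4 worlds, so 3/4.

3/4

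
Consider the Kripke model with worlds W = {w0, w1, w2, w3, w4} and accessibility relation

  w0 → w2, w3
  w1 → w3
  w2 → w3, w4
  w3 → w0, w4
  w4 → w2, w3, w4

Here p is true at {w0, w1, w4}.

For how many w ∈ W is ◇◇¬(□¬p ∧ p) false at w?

0

w0: successors {w2, w3}; ◇¬(□¬p ∧ p) there: w2:T, w3:T. ✓
w1: successors {w3}; ◇¬(□¬p ∧ p) there: w3:T. ✓
w2: successors {w3, w4}; ◇¬(□¬p ∧ p) there: w3:T, w4:T. ✓
w3: successors {w0, w4}; ◇¬(□¬p ∧ p) there: w0:T, w4:T. ✓
w4: successors {w2, w3, w4}; ◇¬(□¬p ∧ p) there: w2:T, w3:T, w4:T. ✓
Satisfying worlds: {w0, w1, w2, w3, w4}.
So ◇◇¬(□¬p ∧ p) fails at the other 0 worlds.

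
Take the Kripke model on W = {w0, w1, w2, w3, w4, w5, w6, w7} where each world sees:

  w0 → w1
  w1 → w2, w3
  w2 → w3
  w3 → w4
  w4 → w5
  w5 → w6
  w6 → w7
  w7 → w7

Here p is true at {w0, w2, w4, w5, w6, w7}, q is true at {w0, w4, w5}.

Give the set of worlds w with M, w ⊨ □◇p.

{w0, w2, w3, w4, w5, w6, w7}

w0: successors {w1}; ◇p there: w1:T. ✓
w1: successors {w2, w3}; ◇p there: w2:F, w3:T. ✗
w2: successors {w3}; ◇p there: w3:T. ✓
w3: successors {w4}; ◇p there: w4:T. ✓
w4: successors {w5}; ◇p there: w5:T. ✓
w5: successors {w6}; ◇p there: w6:T. ✓
w6: successors {w7}; ◇p there: w7:T. ✓
w7: successors {w7}; ◇p there: w7:T. ✓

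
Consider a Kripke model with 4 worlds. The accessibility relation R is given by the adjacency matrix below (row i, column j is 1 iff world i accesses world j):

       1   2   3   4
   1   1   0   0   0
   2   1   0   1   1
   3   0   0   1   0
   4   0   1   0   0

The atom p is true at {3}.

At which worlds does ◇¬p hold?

{1, 2, 4}

1: successors {1}; ¬p there: 1:T. ✓
2: successors {1, 3, 4}; ¬p there: 1:T, 3:F, 4:T. ✓
3: successors {3}; ¬p there: 3:F. ✗
4: successors {2}; ¬p there: 2:T. ✓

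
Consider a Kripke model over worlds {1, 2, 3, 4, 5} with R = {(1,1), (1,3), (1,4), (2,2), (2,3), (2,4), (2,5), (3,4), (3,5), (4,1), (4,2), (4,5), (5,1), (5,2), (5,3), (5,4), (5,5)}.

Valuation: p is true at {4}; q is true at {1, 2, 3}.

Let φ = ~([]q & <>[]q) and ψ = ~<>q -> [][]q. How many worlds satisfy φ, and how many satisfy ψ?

For ~([]q & <>[]q):
1: []q & <>[]q is F. ✓
2: []q & <>[]q is F. ✓
3: []q & <>[]q is F. ✓
4: []q & <>[]q is F. ✓
5: []q & <>[]q is F. ✓
— 5 worlds.
For ~<>q -> [][]q:
1: ~<>q is F, [][]q is F. ✓
2: ~<>q is F, [][]q is F. ✓
3: ~<>q is T, [][]q is F. ✗
4: ~<>q is F, [][]q is F. ✓
5: ~<>q is F, [][]q is F. ✓
— 4 worlds.

5 and 4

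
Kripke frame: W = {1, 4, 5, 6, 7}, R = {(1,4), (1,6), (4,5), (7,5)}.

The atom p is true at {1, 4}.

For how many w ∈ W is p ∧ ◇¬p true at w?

1: p is T, ◇¬p is T. ✓
4: p is T, ◇¬p is T. ✓
5: p is F, ◇¬p is F. ✗
6: p is F, ◇¬p is F. ✗
7: p is F, ◇¬p is T. ✗
Satisfying worlds: {1, 4}.

2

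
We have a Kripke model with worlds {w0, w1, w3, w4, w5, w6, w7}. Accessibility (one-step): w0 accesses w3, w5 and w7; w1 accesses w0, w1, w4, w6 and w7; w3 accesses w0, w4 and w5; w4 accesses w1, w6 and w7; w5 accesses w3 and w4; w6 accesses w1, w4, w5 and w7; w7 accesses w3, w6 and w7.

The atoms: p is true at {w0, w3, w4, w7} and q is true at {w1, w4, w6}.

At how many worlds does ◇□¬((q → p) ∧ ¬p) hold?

7

w0: successors {w3, w5, w7}; □¬((q → p) ∧ ¬p) there: w3:F, w5:T, w7:T. ✓
w1: successors {w0, w1, w4, w6, w7}; □¬((q → p) ∧ ¬p) there: w0:F, w1:T, w4:T, w6:F, w7:T. ✓
w3: successors {w0, w4, w5}; □¬((q → p) ∧ ¬p) there: w0:F, w4:T, w5:T. ✓
w4: successors {w1, w6, w7}; □¬((q → p) ∧ ¬p) there: w1:T, w6:F, w7:T. ✓
w5: successors {w3, w4}; □¬((q → p) ∧ ¬p) there: w3:F, w4:T. ✓
w6: successors {w1, w4, w5, w7}; □¬((q → p) ∧ ¬p) there: w1:T, w4:T, w5:T, w7:T. ✓
w7: successors {w3, w6, w7}; □¬((q → p) ∧ ¬p) there: w3:F, w6:F, w7:T. ✓
Satisfying worlds: {w0, w1, w3, w4, w5, w6, w7}.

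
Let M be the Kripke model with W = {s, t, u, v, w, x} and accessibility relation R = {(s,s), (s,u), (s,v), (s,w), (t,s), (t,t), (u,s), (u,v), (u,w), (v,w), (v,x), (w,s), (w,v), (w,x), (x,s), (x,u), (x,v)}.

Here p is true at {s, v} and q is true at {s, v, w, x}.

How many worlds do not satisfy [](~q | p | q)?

0

s: successors {s, u, v, w}; ~q | p | q there: s:T, u:T, v:T, w:T. ✓
t: successors {s, t}; ~q | p | q there: s:T, t:T. ✓
u: successors {s, v, w}; ~q | p | q there: s:T, v:T, w:T. ✓
v: successors {w, x}; ~q | p | q there: w:T, x:T. ✓
w: successors {s, v, x}; ~q | p | q there: s:T, v:T, x:T. ✓
x: successors {s, u, v}; ~q | p | q there: s:T, u:T, v:T. ✓
Satisfying worlds: {s, t, u, v, w, x}.
So [](~q | p | q) fails at the other 0 worlds.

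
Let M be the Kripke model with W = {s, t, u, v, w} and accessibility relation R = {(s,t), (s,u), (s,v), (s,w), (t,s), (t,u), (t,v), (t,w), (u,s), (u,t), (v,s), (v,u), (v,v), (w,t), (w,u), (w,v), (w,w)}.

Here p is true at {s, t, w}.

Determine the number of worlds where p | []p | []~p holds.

4

s: p | []p is T, []~p is F. ✓
t: p | []p is T, []~p is F. ✓
u: p | []p is T, []~p is F. ✓
v: p | []p is F, []~p is F. ✗
w: p | []p is T, []~p is F. ✓
Satisfying worlds: {s, t, u, w}.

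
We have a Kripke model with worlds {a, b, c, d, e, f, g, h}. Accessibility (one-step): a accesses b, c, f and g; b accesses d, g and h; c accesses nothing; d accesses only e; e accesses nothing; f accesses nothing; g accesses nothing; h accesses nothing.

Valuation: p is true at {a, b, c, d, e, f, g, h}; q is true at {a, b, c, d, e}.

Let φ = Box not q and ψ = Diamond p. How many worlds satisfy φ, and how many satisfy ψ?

5 and 3

For Box not q:
a: successors {b, c, f, g}; not q there: b:F, c:F, f:T, g:T. ✗
b: successors {d, g, h}; not q there: d:F, g:T, h:T. ✗
c: no successors, so Box not q holds vacuously. ✓
d: successors {e}; not q there: e:F. ✗
e: no successors, so Box not q holds vacuously. ✓
f: no successors, so Box not q holds vacuously. ✓
g: no successors, so Box not q holds vacuously. ✓
h: no successors, so Box not q holds vacuously. ✓
— 5 worlds.
For Diamond p:
a: successors {b, c, f, g}; p there: b:T, c:T, f:T, g:T. ✓
b: successors {d, g, h}; p there: d:T, g:T, h:T. ✓
c: no successors, so Diamond p fails. ✗
d: successors {e}; p there: e:T. ✓
e: no successors, so Diamond p fails. ✗
f: no successors, so Diamond p fails. ✗
g: no successors, so Diamond p fails. ✗
h: no successors, so Diamond p fails. ✗
— 3 worlds.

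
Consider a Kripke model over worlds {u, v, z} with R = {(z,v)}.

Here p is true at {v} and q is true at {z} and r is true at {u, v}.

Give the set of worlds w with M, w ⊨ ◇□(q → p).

u: no successors, so ◇□(q → p) fails. ✗
v: no successors, so ◇□(q → p) fails. ✗
z: successors {v}; □(q → p) there: v:T. ✓

{z}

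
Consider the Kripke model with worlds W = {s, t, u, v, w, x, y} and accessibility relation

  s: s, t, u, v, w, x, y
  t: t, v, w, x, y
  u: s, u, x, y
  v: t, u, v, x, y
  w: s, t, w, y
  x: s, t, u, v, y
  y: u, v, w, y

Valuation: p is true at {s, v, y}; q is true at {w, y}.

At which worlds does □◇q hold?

s: successors {s, t, u, v, w, x, y}; ◇q there: s:T, t:T, u:T, v:T, w:T, x:T, y:T. ✓
t: successors {t, v, w, x, y}; ◇q there: t:T, v:T, w:T, x:T, y:T. ✓
u: successors {s, u, x, y}; ◇q there: s:T, u:T, x:T, y:T. ✓
v: successors {t, u, v, x, y}; ◇q there: t:T, u:T, v:T, x:T, y:T. ✓
w: successors {s, t, w, y}; ◇q there: s:T, t:T, w:T, y:T. ✓
x: successors {s, t, u, v, y}; ◇q there: s:T, t:T, u:T, v:T, y:T. ✓
y: successors {u, v, w, y}; ◇q there: u:T, v:T, w:T, y:T. ✓

{s, t, u, v, w, x, y}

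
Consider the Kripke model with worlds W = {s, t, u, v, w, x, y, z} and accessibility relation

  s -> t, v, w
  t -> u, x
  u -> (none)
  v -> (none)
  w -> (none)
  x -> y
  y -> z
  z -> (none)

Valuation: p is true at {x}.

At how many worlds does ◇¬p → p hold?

s: ◇¬p is T, p is F. ✗
t: ◇¬p is T, p is F. ✗
u: ◇¬p is F, p is F. ✓
v: ◇¬p is F, p is F. ✓
w: ◇¬p is F, p is F. ✓
x: ◇¬p is T, p is T. ✓
y: ◇¬p is T, p is F. ✗
z: ◇¬p is F, p is F. ✓
Satisfying worlds: {u, v, w, x, z}.

5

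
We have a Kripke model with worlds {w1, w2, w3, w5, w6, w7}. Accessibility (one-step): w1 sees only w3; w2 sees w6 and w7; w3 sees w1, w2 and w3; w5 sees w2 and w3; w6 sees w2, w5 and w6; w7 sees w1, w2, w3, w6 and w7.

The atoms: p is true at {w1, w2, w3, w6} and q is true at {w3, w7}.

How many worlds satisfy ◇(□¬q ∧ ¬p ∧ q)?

0

w1: successors {w3}; □¬q ∧ ¬p ∧ q there: w3:F. ✗
w2: successors {w6, w7}; □¬q ∧ ¬p ∧ q there: w6:F, w7:F. ✗
w3: successors {w1, w2, w3}; □¬q ∧ ¬p ∧ q there: w1:F, w2:F, w3:F. ✗
w5: successors {w2, w3}; □¬q ∧ ¬p ∧ q there: w2:F, w3:F. ✗
w6: successors {w2, w5, w6}; □¬q ∧ ¬p ∧ q there: w2:F, w5:F, w6:F. ✗
w7: successors {w1, w2, w3, w6, w7}; □¬q ∧ ¬p ∧ q there: w1:F, w2:F, w3:F, w6:F, w7:F. ✗
Satisfying worlds: ∅.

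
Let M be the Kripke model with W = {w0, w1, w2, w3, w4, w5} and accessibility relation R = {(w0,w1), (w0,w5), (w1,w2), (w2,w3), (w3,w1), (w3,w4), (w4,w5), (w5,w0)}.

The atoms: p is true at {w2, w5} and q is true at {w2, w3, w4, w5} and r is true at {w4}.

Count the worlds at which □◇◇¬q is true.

3

w0: successors {w1, w5}; ◇◇¬q there: w1:F, w5:T. ✗
w1: successors {w2}; ◇◇¬q there: w2:T. ✓
w2: successors {w3}; ◇◇¬q there: w3:F. ✗
w3: successors {w1, w4}; ◇◇¬q there: w1:F, w4:T. ✗
w4: successors {w5}; ◇◇¬q there: w5:T. ✓
w5: successors {w0}; ◇◇¬q there: w0:T. ✓
Satisfying worlds: {w1, w4, w5}.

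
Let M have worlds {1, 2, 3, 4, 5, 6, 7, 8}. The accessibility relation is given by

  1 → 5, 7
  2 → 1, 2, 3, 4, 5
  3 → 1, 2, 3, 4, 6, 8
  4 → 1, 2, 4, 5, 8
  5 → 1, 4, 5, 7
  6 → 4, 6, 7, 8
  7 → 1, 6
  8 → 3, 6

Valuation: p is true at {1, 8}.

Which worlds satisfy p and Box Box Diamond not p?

1: p is T, Box Box Diamond not p is T. ✓
2: p is F, Box Box Diamond not p is T. ✗
3: p is F, Box Box Diamond not p is T. ✗
4: p is F, Box Box Diamond not p is T. ✗
5: p is F, Box Box Diamond not p is T. ✗
6: p is F, Box Box Diamond not p is T. ✗
7: p is F, Box Box Diamond not p is T. ✗
8: p is T, Box Box Diamond not p is T. ✓

{1, 8}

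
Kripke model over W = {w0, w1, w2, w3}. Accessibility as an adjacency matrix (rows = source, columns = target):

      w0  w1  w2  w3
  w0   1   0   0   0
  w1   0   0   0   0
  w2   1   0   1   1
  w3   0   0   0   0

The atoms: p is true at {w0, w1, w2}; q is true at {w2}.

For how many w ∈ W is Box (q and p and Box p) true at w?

w0: successors {w0}; q and p and Box p there: w0:F. ✗
w1: no successors, so Box (q and p and Box p) holds vacuously. ✓
w2: successors {w0, w2, w3}; q and p and Box p there: w0:F, w2:F, w3:F. ✗
w3: no successors, so Box (q and p and Box p) holds vacuously. ✓
Satisfying worlds: {w1, w3}.

2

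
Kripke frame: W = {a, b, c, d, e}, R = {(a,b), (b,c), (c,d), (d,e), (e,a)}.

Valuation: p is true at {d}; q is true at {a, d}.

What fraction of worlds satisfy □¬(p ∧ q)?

4/5

a: successors {b}; ¬(p ∧ q) there: b:T. ✓
b: successors {c}; ¬(p ∧ q) there: c:T. ✓
c: successors {d}; ¬(p ∧ q) there: d:F. ✗
d: successors {e}; ¬(p ∧ q) there: e:T. ✓
e: successors {a}; ¬(p ∧ q) there: a:T. ✓
That's 4 of 5 worlds, so 4/5.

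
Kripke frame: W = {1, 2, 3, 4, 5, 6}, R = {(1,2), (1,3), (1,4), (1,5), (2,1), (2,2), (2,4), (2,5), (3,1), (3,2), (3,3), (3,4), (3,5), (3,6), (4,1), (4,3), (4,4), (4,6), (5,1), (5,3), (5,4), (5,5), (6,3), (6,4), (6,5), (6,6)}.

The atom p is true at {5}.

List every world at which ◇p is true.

{1, 2, 3, 5, 6}

1: successors {2, 3, 4, 5}; p there: 2:F, 3:F, 4:F, 5:T. ✓
2: successors {1, 2, 4, 5}; p there: 1:F, 2:F, 4:F, 5:T. ✓
3: successors {1, 2, 3, 4, 5, 6}; p there: 1:F, 2:F, 3:F, 4:F, 5:T, 6:F. ✓
4: successors {1, 3, 4, 6}; p there: 1:F, 3:F, 4:F, 6:F. ✗
5: successors {1, 3, 4, 5}; p there: 1:F, 3:F, 4:F, 5:T. ✓
6: successors {3, 4, 5, 6}; p there: 3:F, 4:F, 5:T, 6:F. ✓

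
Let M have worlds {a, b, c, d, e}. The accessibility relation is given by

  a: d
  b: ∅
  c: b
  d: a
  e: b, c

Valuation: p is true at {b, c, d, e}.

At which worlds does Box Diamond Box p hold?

a: successors {d}; Diamond Box p there: d:T. ✓
b: no successors, so Box Diamond Box p holds vacuously. ✓
c: successors {b}; Diamond Box p there: b:F. ✗
d: successors {a}; Diamond Box p there: a:F. ✗
e: successors {b, c}; Diamond Box p there: b:F, c:T. ✗

{a, b}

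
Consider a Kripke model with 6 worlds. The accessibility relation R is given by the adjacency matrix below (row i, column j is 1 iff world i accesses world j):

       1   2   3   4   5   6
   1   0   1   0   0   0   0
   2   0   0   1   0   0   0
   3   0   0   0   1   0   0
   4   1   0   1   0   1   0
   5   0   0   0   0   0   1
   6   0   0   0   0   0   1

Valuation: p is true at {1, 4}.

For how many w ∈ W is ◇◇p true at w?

1: successors {2}; ◇p there: 2:F. ✗
2: successors {3}; ◇p there: 3:T. ✓
3: successors {4}; ◇p there: 4:T. ✓
4: successors {1, 3, 5}; ◇p there: 1:F, 3:T, 5:F. ✓
5: successors {6}; ◇p there: 6:F. ✗
6: successors {6}; ◇p there: 6:F. ✗
Satisfying worlds: {2, 3, 4}.

3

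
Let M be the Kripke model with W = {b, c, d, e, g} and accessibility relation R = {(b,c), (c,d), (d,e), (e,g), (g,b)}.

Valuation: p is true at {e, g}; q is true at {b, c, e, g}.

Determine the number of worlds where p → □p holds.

4

b: p is F, □p is F. ✓
c: p is F, □p is F. ✓
d: p is F, □p is T. ✓
e: p is T, □p is T. ✓
g: p is T, □p is F. ✗
Satisfying worlds: {b, c, d, e}.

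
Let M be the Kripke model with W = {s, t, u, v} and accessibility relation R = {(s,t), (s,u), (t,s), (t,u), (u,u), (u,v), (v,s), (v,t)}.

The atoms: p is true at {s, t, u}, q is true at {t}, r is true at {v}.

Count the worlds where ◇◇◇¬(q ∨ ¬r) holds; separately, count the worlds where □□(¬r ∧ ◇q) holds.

For ◇◇◇¬(q ∨ ¬r):
s: successors {t, u}; ◇◇¬(q ∨ ¬r) there: t:T, u:T. ✓
t: successors {s, u}; ◇◇¬(q ∨ ¬r) there: s:T, u:T. ✓
u: successors {u, v}; ◇◇¬(q ∨ ¬r) there: u:T, v:F. ✓
v: successors {s, t}; ◇◇¬(q ∨ ¬r) there: s:T, t:T. ✓
— 4 worlds.
For □□(¬r ∧ ◇q):
s: successors {t, u}; □(¬r ∧ ◇q) there: t:F, u:F. ✗
t: successors {s, u}; □(¬r ∧ ◇q) there: s:F, u:F. ✗
u: successors {u, v}; □(¬r ∧ ◇q) there: u:F, v:F. ✗
v: successors {s, t}; □(¬r ∧ ◇q) there: s:F, t:F. ✗
— 0 worlds.

4 and 0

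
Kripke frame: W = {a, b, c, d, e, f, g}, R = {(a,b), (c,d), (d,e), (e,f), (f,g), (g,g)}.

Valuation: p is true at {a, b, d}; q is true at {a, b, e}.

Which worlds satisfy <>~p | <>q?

a: <>~p is F, <>q is T. ✓
b: <>~p is F, <>q is F. ✗
c: <>~p is F, <>q is F. ✗
d: <>~p is T, <>q is T. ✓
e: <>~p is T, <>q is F. ✓
f: <>~p is T, <>q is F. ✓
g: <>~p is T, <>q is F. ✓

{a, d, e, f, g}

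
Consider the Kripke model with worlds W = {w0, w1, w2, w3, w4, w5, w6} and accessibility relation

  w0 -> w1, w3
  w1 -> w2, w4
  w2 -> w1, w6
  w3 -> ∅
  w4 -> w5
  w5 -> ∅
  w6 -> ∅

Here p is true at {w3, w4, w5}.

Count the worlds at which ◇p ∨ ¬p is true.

w0: ◇p is T, ¬p is T. ✓
w1: ◇p is T, ¬p is T. ✓
w2: ◇p is F, ¬p is T. ✓
w3: ◇p is F, ¬p is F. ✗
w4: ◇p is T, ¬p is F. ✓
w5: ◇p is F, ¬p is F. ✗
w6: ◇p is F, ¬p is T. ✓
Satisfying worlds: {w0, w1, w2, w4, w6}.

5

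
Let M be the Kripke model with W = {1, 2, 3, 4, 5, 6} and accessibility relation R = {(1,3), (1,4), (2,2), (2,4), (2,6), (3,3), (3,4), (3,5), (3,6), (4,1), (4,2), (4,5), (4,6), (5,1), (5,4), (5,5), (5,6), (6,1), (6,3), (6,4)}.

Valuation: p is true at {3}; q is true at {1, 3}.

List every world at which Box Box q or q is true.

{1, 3}

1: Box Box q is F, q is T. ✓
2: Box Box q is F, q is F. ✗
3: Box Box q is F, q is T. ✓
4: Box Box q is F, q is F. ✗
5: Box Box q is F, q is F. ✗
6: Box Box q is F, q is F. ✗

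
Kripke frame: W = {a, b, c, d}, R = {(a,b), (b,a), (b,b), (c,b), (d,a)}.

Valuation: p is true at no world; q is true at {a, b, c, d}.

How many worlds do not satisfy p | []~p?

a: p is F, []~p is T. ✓
b: p is F, []~p is T. ✓
c: p is F, []~p is T. ✓
d: p is F, []~p is T. ✓
Satisfying worlds: {a, b, c, d}.
So p | []~p fails at the other 0 worlds.

0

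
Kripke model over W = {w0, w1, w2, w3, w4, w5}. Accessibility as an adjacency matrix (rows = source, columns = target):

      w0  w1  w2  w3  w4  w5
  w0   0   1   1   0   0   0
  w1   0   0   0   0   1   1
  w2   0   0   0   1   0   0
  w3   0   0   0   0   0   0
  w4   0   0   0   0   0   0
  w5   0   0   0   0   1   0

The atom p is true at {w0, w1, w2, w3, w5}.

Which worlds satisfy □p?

{w0, w2, w3, w4}

w0: successors {w1, w2}; p there: w1:T, w2:T. ✓
w1: successors {w4, w5}; p there: w4:F, w5:T. ✗
w2: successors {w3}; p there: w3:T. ✓
w3: no successors, so □p holds vacuously. ✓
w4: no successors, so □p holds vacuously. ✓
w5: successors {w4}; p there: w4:F. ✗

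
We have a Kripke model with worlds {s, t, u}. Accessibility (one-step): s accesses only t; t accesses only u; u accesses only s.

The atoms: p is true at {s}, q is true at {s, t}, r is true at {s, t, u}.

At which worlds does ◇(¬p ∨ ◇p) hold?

{s, t}

s: successors {t}; ¬p ∨ ◇p there: t:T. ✓
t: successors {u}; ¬p ∨ ◇p there: u:T. ✓
u: successors {s}; ¬p ∨ ◇p there: s:F. ✗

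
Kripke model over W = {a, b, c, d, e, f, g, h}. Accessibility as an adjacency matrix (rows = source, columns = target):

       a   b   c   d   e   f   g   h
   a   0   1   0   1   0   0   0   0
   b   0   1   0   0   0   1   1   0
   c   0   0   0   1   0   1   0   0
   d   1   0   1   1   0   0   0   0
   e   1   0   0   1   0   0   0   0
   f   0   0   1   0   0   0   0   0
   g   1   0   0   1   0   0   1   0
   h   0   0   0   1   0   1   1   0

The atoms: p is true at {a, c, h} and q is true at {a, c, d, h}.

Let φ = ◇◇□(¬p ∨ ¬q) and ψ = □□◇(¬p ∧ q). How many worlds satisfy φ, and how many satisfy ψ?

7 and 2

For ◇◇□(¬p ∨ ¬q):
a: successors {b, d}; ◇□(¬p ∨ ¬q) there: b:T, d:T. ✓
b: successors {b, f, g}; ◇□(¬p ∨ ¬q) there: b:T, f:T, g:T. ✓
c: successors {d, f}; ◇□(¬p ∨ ¬q) there: d:T, f:T. ✓
d: successors {a, c, d}; ◇□(¬p ∨ ¬q) there: a:T, c:F, d:T. ✓
e: successors {a, d}; ◇□(¬p ∨ ¬q) there: a:T, d:T. ✓
f: successors {c}; ◇□(¬p ∨ ¬q) there: c:F. ✗
g: successors {a, d, g}; ◇□(¬p ∨ ¬q) there: a:T, d:T, g:T. ✓
h: successors {d, f, g}; ◇□(¬p ∨ ¬q) there: d:T, f:T, g:T. ✓
— 7 worlds.
For □□◇(¬p ∧ q):
a: successors {b, d}; □◇(¬p ∧ q) there: b:F, d:T. ✗
b: successors {b, f, g}; □◇(¬p ∧ q) there: b:F, f:T, g:T. ✗
c: successors {d, f}; □◇(¬p ∧ q) there: d:T, f:T. ✓
d: successors {a, c, d}; □◇(¬p ∧ q) there: a:F, c:F, d:T. ✗
e: successors {a, d}; □◇(¬p ∧ q) there: a:F, d:T. ✗
f: successors {c}; □◇(¬p ∧ q) there: c:F. ✗
g: successors {a, d, g}; □◇(¬p ∧ q) there: a:F, d:T, g:T. ✗
h: successors {d, f, g}; □◇(¬p ∧ q) there: d:T, f:T, g:T. ✓
— 2 worlds.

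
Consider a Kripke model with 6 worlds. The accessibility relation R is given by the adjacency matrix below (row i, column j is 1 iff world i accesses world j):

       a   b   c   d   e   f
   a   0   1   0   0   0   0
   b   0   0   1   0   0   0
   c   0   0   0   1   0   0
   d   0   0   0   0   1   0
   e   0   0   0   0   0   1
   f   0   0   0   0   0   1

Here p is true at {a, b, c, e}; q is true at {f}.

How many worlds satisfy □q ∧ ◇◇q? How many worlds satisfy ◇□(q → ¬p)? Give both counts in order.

For □q ∧ ◇◇q:
a: □q is F, ◇◇q is F. ✗
b: □q is F, ◇◇q is F. ✗
c: □q is F, ◇◇q is F. ✗
d: □q is F, ◇◇q is T. ✗
e: □q is T, ◇◇q is T. ✓
f: □q is T, ◇◇q is T. ✓
— 2 worlds.
For ◇□(q → ¬p):
a: successors {b}; □(q → ¬p) there: b:T. ✓
b: successors {c}; □(q → ¬p) there: c:T. ✓
c: successors {d}; □(q → ¬p) there: d:T. ✓
d: successors {e}; □(q → ¬p) there: e:T. ✓
e: successors {f}; □(q → ¬p) there: f:T. ✓
f: successors {f}; □(q → ¬p) there: f:T. ✓
— 6 worlds.

2 and 6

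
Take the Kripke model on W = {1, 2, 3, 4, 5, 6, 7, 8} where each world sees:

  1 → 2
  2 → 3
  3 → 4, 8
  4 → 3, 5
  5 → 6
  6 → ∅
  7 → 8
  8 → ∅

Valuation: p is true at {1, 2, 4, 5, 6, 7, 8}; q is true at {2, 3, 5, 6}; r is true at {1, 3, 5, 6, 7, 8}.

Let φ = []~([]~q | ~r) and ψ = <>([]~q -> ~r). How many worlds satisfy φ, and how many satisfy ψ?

2 and 3

For []~([]~q | ~r):
1: successors {2}; ~([]~q | ~r) there: 2:F. ✗
2: successors {3}; ~([]~q | ~r) there: 3:F. ✗
3: successors {4, 8}; ~([]~q | ~r) there: 4:F, 8:F. ✗
4: successors {3, 5}; ~([]~q | ~r) there: 3:F, 5:T. ✗
5: successors {6}; ~([]~q | ~r) there: 6:F. ✗
6: no successors, so []~([]~q | ~r) holds vacuously. ✓
7: successors {8}; ~([]~q | ~r) there: 8:F. ✗
8: no successors, so []~([]~q | ~r) holds vacuously. ✓
— 2 worlds.
For <>([]~q -> ~r):
1: successors {2}; []~q -> ~r there: 2:T. ✓
2: successors {3}; []~q -> ~r there: 3:F. ✗
3: successors {4, 8}; []~q -> ~r there: 4:T, 8:F. ✓
4: successors {3, 5}; []~q -> ~r there: 3:F, 5:T. ✓
5: successors {6}; []~q -> ~r there: 6:F. ✗
6: no successors, so <>([]~q -> ~r) fails. ✗
7: successors {8}; []~q -> ~r there: 8:F. ✗
8: no successors, so <>([]~q -> ~r) fails. ✗
— 3 worlds.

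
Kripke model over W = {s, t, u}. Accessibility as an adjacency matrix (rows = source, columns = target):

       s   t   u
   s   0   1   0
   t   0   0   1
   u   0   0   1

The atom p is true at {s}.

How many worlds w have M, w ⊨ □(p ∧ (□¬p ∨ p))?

s: successors {t}; p ∧ (□¬p ∨ p) there: t:F. ✗
t: successors {u}; p ∧ (□¬p ∨ p) there: u:F. ✗
u: successors {u}; p ∧ (□¬p ∨ p) there: u:F. ✗
Satisfying worlds: ∅.

0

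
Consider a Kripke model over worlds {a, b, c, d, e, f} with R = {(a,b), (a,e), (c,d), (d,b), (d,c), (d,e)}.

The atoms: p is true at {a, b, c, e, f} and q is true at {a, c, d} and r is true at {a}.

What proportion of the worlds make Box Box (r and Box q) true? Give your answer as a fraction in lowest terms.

a: successors {b, e}; Box (r and Box q) there: b:T, e:T. ✓
b: no successors, so Box Box (r and Box q) holds vacuously. ✓
c: successors {d}; Box (r and Box q) there: d:F. ✗
d: successors {b, c, e}; Box (r and Box q) there: b:T, c:F, e:T. ✗
e: no successors, so Box Box (r and Box q) holds vacuously. ✓
f: no successors, so Box Box (r and Box q) holds vacuously. ✓
That's 4 of 6 worlds, so 4/6 = 2/3.

2/3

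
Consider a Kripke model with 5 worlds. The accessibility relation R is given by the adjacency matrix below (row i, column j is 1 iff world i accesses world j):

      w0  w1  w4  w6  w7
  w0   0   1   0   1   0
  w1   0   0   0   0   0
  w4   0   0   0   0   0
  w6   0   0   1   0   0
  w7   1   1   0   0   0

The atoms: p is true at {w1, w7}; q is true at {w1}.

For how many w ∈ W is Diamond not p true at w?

3

w0: successors {w1, w6}; not p there: w1:F, w6:T. ✓
w1: no successors, so Diamond not p fails. ✗
w4: no successors, so Diamond not p fails. ✗
w6: successors {w4}; not p there: w4:T. ✓
w7: successors {w0, w1}; not p there: w0:T, w1:F. ✓
Satisfying worlds: {w0, w6, w7}.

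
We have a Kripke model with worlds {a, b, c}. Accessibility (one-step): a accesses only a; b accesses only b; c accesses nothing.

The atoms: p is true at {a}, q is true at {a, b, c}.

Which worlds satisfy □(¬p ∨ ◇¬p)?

{b, c}

a: successors {a}; ¬p ∨ ◇¬p there: a:F. ✗
b: successors {b}; ¬p ∨ ◇¬p there: b:T. ✓
c: no successors, so □(¬p ∨ ◇¬p) holds vacuously. ✓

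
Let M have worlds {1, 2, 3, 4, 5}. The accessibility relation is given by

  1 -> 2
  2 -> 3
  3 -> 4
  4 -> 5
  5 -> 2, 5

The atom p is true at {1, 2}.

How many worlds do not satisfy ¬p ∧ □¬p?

3

1: ¬p is F, □¬p is F. ✗
2: ¬p is F, □¬p is T. ✗
3: ¬p is T, □¬p is T. ✓
4: ¬p is T, □¬p is T. ✓
5: ¬p is T, □¬p is F. ✗
Satisfying worlds: {3, 4}.
So ¬p ∧ □¬p fails at the other 3 worlds.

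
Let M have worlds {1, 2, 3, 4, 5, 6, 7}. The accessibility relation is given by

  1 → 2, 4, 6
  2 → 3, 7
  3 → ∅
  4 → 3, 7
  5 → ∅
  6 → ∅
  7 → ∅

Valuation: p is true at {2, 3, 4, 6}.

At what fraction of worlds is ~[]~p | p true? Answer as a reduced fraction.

5/7

1: ~[]~p is T, p is F. ✓
2: ~[]~p is T, p is T. ✓
3: ~[]~p is F, p is T. ✓
4: ~[]~p is T, p is T. ✓
5: ~[]~p is F, p is F. ✗
6: ~[]~p is F, p is T. ✓
7: ~[]~p is F, p is F. ✗
That's 5 of 7 worlds, so 5/7.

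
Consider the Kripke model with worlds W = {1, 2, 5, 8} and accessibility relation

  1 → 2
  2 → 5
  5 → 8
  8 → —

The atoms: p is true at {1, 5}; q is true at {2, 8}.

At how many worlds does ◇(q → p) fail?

1: successors {2}; q → p there: 2:F. ✗
2: successors {5}; q → p there: 5:T. ✓
5: successors {8}; q → p there: 8:F. ✗
8: no successors, so ◇(q → p) fails. ✗
Satisfying worlds: {2}.
So ◇(q → p) fails at the other 3 worlds.

3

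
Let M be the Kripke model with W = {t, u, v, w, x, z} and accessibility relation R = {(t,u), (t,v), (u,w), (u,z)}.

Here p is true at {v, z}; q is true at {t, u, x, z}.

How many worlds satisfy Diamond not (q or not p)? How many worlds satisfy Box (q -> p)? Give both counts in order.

For Diamond not (q or not p):
t: successors {u, v}; not (q or not p) there: u:F, v:T. ✓
u: successors {w, z}; not (q or not p) there: w:F, z:F. ✗
v: no successors, so Diamond not (q or not p) fails. ✗
w: no successors, so Diamond not (q or not p) fails. ✗
x: no successors, so Diamond not (q or not p) fails. ✗
z: no successors, so Diamond not (q or not p) fails. ✗
— 1 world.
For Box (q -> p):
t: successors {u, v}; q -> p there: u:F, v:T. ✗
u: successors {w, z}; q -> p there: w:T, z:T. ✓
v: no successors, so Box (q -> p) holds vacuously. ✓
w: no successors, so Box (q -> p) holds vacuously. ✓
x: no successors, so Box (q -> p) holds vacuously. ✓
z: no successors, so Box (q -> p) holds vacuously. ✓
— 5 worlds.

1 and 5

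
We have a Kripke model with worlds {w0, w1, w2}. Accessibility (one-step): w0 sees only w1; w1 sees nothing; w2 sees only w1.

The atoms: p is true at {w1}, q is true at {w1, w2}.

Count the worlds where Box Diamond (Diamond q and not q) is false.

2

w0: successors {w1}; Diamond (Diamond q and not q) there: w1:F. ✗
w1: no successors, so Box Diamond (Diamond q and not q) holds vacuously. ✓
w2: successors {w1}; Diamond (Diamond q and not q) there: w1:F. ✗
Satisfying worlds: {w1}.
So Box Diamond (Diamond q and not q) fails at the other 2 worlds.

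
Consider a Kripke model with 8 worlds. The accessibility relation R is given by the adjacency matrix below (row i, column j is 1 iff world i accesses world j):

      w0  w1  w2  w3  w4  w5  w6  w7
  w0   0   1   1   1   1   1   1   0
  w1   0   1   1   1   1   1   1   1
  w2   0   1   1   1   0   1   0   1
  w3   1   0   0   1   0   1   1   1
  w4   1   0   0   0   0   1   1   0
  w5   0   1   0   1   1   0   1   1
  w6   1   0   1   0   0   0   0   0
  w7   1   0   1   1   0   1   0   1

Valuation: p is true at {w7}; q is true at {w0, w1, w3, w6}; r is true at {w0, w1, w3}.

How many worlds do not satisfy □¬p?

5

w0: successors {w1, w2, w3, w4, w5, w6}; ¬p there: w1:T, w2:T, w3:T, w4:T, w5:T, w6:T. ✓
w1: successors {w1, w2, w3, w4, w5, w6, w7}; ¬p there: w1:T, w2:T, w3:T, w4:T, w5:T, w6:T, w7:F. ✗
w2: successors {w1, w2, w3, w5, w7}; ¬p there: w1:T, w2:T, w3:T, w5:T, w7:F. ✗
w3: successors {w0, w3, w5, w6, w7}; ¬p there: w0:T, w3:T, w5:T, w6:T, w7:F. ✗
w4: successors {w0, w5, w6}; ¬p there: w0:T, w5:T, w6:T. ✓
w5: successors {w1, w3, w4, w6, w7}; ¬p there: w1:T, w3:T, w4:T, w6:T, w7:F. ✗
w6: successors {w0, w2}; ¬p there: w0:T, w2:T. ✓
w7: successors {w0, w2, w3, w5, w7}; ¬p there: w0:T, w2:T, w3:T, w5:T, w7:F. ✗
Satisfying worlds: {w0, w4, w6}.
So □¬p fails at the other 5 worlds.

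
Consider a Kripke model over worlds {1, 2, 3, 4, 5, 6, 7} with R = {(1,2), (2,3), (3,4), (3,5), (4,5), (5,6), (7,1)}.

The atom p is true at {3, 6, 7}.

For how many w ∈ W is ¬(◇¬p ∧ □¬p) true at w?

3

1: ◇¬p ∧ □¬p is T. ✗
2: ◇¬p ∧ □¬p is F. ✓
3: ◇¬p ∧ □¬p is T. ✗
4: ◇¬p ∧ □¬p is T. ✗
5: ◇¬p ∧ □¬p is F. ✓
6: ◇¬p ∧ □¬p is F. ✓
7: ◇¬p ∧ □¬p is T. ✗
Satisfying worlds: {2, 5, 6}.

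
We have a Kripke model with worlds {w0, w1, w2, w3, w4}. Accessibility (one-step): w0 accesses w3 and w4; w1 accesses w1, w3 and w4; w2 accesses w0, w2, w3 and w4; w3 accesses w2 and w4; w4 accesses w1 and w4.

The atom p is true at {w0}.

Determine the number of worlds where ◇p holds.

1

w0: successors {w3, w4}; p there: w3:F, w4:F. ✗
w1: successors {w1, w3, w4}; p there: w1:F, w3:F, w4:F. ✗
w2: successors {w0, w2, w3, w4}; p there: w0:T, w2:F, w3:F, w4:F. ✓
w3: successors {w2, w4}; p there: w2:F, w4:F. ✗
w4: successors {w1, w4}; p there: w1:F, w4:F. ✗
Satisfying worlds: {w2}.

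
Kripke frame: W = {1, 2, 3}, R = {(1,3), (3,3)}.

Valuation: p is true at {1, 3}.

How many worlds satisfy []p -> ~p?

1: []p is T, ~p is F. ✗
2: []p is T, ~p is T. ✓
3: []p is T, ~p is F. ✗
Satisfying worlds: {2}.

1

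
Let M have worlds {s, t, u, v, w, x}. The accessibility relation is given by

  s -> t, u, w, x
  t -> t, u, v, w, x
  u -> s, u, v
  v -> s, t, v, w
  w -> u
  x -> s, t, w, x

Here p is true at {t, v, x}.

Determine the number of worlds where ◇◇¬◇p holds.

s: successors {t, u, w, x}; ◇¬◇p there: t:T, u:F, w:F, x:T. ✓
t: successors {t, u, v, w, x}; ◇¬◇p there: t:T, u:F, v:T, w:F, x:T. ✓
u: successors {s, u, v}; ◇¬◇p there: s:T, u:F, v:T. ✓
v: successors {s, t, v, w}; ◇¬◇p there: s:T, t:T, v:T, w:F. ✓
w: successors {u}; ◇¬◇p there: u:F. ✗
x: successors {s, t, w, x}; ◇¬◇p there: s:T, t:T, w:F, x:T. ✓
Satisfying worlds: {s, t, u, v, x}.

5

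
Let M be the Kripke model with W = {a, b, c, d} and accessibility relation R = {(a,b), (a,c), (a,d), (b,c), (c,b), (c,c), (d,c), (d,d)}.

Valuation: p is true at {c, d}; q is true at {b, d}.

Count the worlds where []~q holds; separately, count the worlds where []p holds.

For []~q:
a: successors {b, c, d}; ~q there: b:F, c:T, d:F. ✗
b: successors {c}; ~q there: c:T. ✓
c: successors {b, c}; ~q there: b:F, c:T. ✗
d: successors {c, d}; ~q there: c:T, d:F. ✗
— 1 world.
For []p:
a: successors {b, c, d}; p there: b:F, c:T, d:T. ✗
b: successors {c}; p there: c:T. ✓
c: successors {b, c}; p there: b:F, c:T. ✗
d: successors {c, d}; p there: c:T, d:T. ✓
— 2 worlds.

1 and 2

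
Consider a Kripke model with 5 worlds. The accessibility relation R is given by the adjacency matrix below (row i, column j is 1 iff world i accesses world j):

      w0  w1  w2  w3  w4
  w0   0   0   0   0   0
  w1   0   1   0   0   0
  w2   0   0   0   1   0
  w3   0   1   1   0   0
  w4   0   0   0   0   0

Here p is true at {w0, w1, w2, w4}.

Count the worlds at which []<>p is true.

4

w0: no successors, so []<>p holds vacuously. ✓
w1: successors {w1}; <>p there: w1:T. ✓
w2: successors {w3}; <>p there: w3:T. ✓
w3: successors {w1, w2}; <>p there: w1:T, w2:F. ✗
w4: no successors, so []<>p holds vacuously. ✓
Satisfying worlds: {w0, w1, w2, w4}.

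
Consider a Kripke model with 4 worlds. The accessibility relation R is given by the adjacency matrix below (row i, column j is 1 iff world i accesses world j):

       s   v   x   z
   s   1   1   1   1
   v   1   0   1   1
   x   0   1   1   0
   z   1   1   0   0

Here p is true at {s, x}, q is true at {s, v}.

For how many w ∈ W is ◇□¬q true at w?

s: successors {s, v, x, z}; □¬q there: s:F, v:F, x:F, z:F. ✗
v: successors {s, x, z}; □¬q there: s:F, x:F, z:F. ✗
x: successors {v, x}; □¬q there: v:F, x:F. ✗
z: successors {s, v}; □¬q there: s:F, v:F. ✗
Satisfying worlds: ∅.

0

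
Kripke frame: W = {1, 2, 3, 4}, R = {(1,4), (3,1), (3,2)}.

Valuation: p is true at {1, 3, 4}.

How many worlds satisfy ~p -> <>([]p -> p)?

3

1: ~p is F, <>([]p -> p) is T. ✓
2: ~p is T, <>([]p -> p) is F. ✗
3: ~p is F, <>([]p -> p) is T. ✓
4: ~p is F, <>([]p -> p) is F. ✓
Satisfying worlds: {1, 3, 4}.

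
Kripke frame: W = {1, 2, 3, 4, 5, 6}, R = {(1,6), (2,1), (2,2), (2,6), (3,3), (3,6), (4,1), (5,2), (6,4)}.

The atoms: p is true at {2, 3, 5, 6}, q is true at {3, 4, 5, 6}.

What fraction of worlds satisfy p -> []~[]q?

2/3

1: p is F, []~[]q is F. ✓
2: p is T, []~[]q is F. ✗
3: p is T, []~[]q is F. ✗
4: p is F, []~[]q is F. ✓
5: p is T, []~[]q is T. ✓
6: p is T, []~[]q is T. ✓
That's 4 of 6 worlds, so 4/6 = 2/3.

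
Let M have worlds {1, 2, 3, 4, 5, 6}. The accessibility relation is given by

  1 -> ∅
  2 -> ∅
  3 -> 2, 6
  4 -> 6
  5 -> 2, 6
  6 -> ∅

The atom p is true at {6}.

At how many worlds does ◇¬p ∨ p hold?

1: ◇¬p is F, p is F. ✗
2: ◇¬p is F, p is F. ✗
3: ◇¬p is T, p is F. ✓
4: ◇¬p is F, p is F. ✗
5: ◇¬p is T, p is F. ✓
6: ◇¬p is F, p is T. ✓
Satisfying worlds: {3, 5, 6}.

3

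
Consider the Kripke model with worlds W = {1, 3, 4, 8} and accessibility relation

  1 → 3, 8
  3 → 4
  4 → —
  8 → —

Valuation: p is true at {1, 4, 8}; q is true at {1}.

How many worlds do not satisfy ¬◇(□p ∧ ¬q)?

1: ◇(□p ∧ ¬q) is T. ✗
3: ◇(□p ∧ ¬q) is T. ✗
4: ◇(□p ∧ ¬q) is F. ✓
8: ◇(□p ∧ ¬q) is F. ✓
Satisfying worlds: {4, 8}.
So ¬◇(□p ∧ ¬q) fails at the other 2 worlds.

2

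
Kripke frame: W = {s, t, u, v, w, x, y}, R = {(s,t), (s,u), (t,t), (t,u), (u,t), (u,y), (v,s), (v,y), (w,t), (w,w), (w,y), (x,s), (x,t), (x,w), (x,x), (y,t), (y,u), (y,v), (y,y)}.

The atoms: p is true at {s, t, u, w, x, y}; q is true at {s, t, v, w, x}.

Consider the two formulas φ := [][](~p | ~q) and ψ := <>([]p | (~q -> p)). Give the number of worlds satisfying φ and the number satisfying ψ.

0 and 7

For [][](~p | ~q):
s: successors {t, u}; [](~p | ~q) there: t:F, u:F. ✗
t: successors {t, u}; [](~p | ~q) there: t:F, u:F. ✗
u: successors {t, y}; [](~p | ~q) there: t:F, y:F. ✗
v: successors {s, y}; [](~p | ~q) there: s:F, y:F. ✗
w: successors {t, w, y}; [](~p | ~q) there: t:F, w:F, y:F. ✗
x: successors {s, t, w, x}; [](~p | ~q) there: s:F, t:F, w:F, x:F. ✗
y: successors {t, u, v, y}; [](~p | ~q) there: t:F, u:F, v:F, y:F. ✗
— 0 worlds.
For <>([]p | (~q -> p)):
s: successors {t, u}; []p | (~q -> p) there: t:T, u:T. ✓
t: successors {t, u}; []p | (~q -> p) there: t:T, u:T. ✓
u: successors {t, y}; []p | (~q -> p) there: t:T, y:T. ✓
v: successors {s, y}; []p | (~q -> p) there: s:T, y:T. ✓
w: successors {t, w, y}; []p | (~q -> p) there: t:T, w:T, y:T. ✓
x: successors {s, t, w, x}; []p | (~q -> p) there: s:T, t:T, w:T, x:T. ✓
y: successors {t, u, v, y}; []p | (~q -> p) there: t:T, u:T, v:T, y:T. ✓
— 7 worlds.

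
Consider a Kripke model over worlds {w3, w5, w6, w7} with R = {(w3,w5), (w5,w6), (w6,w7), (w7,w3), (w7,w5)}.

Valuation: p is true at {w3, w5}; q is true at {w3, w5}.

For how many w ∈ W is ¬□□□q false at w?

w3: □□□q is F. ✓
w5: □□□q is T. ✗
w6: □□□q is F. ✓
w7: □□□q is F. ✓
Satisfying worlds: {w3, w6, w7}.
So ¬□□□q fails at the other 1 world.

1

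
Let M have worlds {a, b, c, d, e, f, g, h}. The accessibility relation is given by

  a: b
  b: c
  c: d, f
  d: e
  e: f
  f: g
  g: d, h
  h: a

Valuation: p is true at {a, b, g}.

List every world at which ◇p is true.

a: successors {b}; p there: b:T. ✓
b: successors {c}; p there: c:F. ✗
c: successors {d, f}; p there: d:F, f:F. ✗
d: successors {e}; p there: e:F. ✗
e: successors {f}; p there: f:F. ✗
f: successors {g}; p there: g:T. ✓
g: successors {d, h}; p there: d:F, h:F. ✗
h: successors {a}; p there: a:T. ✓

{a, f, h}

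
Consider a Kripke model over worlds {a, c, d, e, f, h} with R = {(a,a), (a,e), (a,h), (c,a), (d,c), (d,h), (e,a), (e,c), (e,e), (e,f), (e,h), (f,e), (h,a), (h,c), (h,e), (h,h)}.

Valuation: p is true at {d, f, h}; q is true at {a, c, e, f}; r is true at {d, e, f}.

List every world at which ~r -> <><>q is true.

{a, c, d, e, f, h}

a: ~r is T, <><>q is T. ✓
c: ~r is T, <><>q is T. ✓
d: ~r is F, <><>q is T. ✓
e: ~r is F, <><>q is T. ✓
f: ~r is F, <><>q is T. ✓
h: ~r is T, <><>q is T. ✓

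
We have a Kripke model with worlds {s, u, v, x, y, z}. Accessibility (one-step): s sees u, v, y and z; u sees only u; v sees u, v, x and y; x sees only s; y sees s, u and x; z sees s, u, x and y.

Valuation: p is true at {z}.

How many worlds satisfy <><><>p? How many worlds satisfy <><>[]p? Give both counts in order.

4 and 0

For <><><>p:
s: successors {u, v, y, z}; <><>p there: u:F, v:F, y:T, z:T. ✓
u: successors {u}; <><>p there: u:F. ✗
v: successors {u, v, x, y}; <><>p there: u:F, v:F, x:T, y:T. ✓
x: successors {s}; <><>p there: s:F. ✗
y: successors {s, u, x}; <><>p there: s:F, u:F, x:T. ✓
z: successors {s, u, x, y}; <><>p there: s:F, u:F, x:T, y:T. ✓
— 4 worlds.
For <><>[]p:
s: successors {u, v, y, z}; <>[]p there: u:F, v:F, y:F, z:F. ✗
u: successors {u}; <>[]p there: u:F. ✗
v: successors {u, v, x, y}; <>[]p there: u:F, v:F, x:F, y:F. ✗
x: successors {s}; <>[]p there: s:F. ✗
y: successors {s, u, x}; <>[]p there: s:F, u:F, x:F. ✗
z: successors {s, u, x, y}; <>[]p there: s:F, u:F, x:F, y:F. ✗
— 0 worlds.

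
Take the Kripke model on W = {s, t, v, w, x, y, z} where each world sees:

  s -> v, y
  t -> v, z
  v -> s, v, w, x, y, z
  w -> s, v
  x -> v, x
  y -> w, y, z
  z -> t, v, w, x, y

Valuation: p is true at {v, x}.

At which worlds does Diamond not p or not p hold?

s: Diamond not p is T, not p is T. ✓
t: Diamond not p is T, not p is T. ✓
v: Diamond not p is T, not p is F. ✓
w: Diamond not p is T, not p is T. ✓
x: Diamond not p is F, not p is F. ✗
y: Diamond not p is T, not p is T. ✓
z: Diamond not p is T, not p is T. ✓

{s, t, v, w, y, z}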